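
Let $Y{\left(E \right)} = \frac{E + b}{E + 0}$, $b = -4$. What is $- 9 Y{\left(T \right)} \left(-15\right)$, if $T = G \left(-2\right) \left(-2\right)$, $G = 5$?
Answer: $108$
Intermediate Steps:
$T = 20$ ($T = 5 \left(-2\right) \left(-2\right) = \left(-10\right) \left(-2\right) = 20$)
$Y{\left(E \right)} = \frac{-4 + E}{E}$ ($Y{\left(E \right)} = \frac{E - 4}{E + 0} = \frac{-4 + E}{E}$)
$- 9 Y{\left(T \right)} \left(-15\right) = - 9 \frac{-4 + 20}{20} \left(-15\right) = - 9 \cdot \frac{1}{20} \cdot 16 \left(-15\right) = \left(-9\right) \frac{4}{5} \left(-15\right) = \left(- \frac{36}{5}\right) \left(-15\right) = 108$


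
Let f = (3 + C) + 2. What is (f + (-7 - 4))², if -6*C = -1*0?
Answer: 36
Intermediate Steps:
C = 0 (C = -(-1)*0/6 = -⅙*0 = 0)
f = 5 (f = (3 + 0) + 2 = 3 + 2 = 5)
(f + (-7 - 4))² = (5 + (-7 - 4))² = (5 - 11)² = (-6)² = 36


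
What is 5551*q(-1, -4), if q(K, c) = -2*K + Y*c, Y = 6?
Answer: -122122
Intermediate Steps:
q(K, c) = -2*K + 6*c
5551*q(-1, -4) = 5551*(-2*(-1) + 6*(-4)) = 5551*(2 - 24) = 5551*(-22) = -122122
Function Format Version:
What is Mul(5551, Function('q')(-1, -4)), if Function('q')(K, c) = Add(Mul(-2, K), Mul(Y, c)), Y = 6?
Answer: -122122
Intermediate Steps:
Function('q')(K, c) = Add(Mul(-2, K), Mul(6, c))
Mul(5551, Function('q')(-1, -4)) = Mul(5551, Add(Mul(-2, -1), Mul(6, -4))) = Mul(5551, Add(2, -24)) = Mul(5551, -22) = -122122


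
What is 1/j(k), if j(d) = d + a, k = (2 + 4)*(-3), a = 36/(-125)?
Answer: -125/2286 ≈ -0.054681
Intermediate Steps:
a = -36/125 (a = 36*(-1/125) = -36/125 ≈ -0.28800)
k = -18 (k = 6*(-3) = -18)
j(d) = -36/125 + d (j(d) = d - 36/125 = -36/125 + d)
1/j(k) = 1/(-36/125 - 18) = 1/(-2286/125) = -125/2286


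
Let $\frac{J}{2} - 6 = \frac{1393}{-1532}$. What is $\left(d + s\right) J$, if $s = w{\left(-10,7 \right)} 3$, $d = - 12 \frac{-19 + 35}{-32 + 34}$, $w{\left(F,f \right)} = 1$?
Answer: $- \frac{725307}{766} \approx -946.88$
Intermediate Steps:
$d = -96$ ($d = - 12 \cdot \frac{16}{2} = - 12 \cdot 16 \cdot \frac{1}{2} = \left(-12\right) 8 = -96$)
$s = 3$ ($s = 1 \cdot 3 = 3$)
$J = \frac{7799}{766}$ ($J = 12 + 2 \frac{1393}{-1532} = 12 + 2 \cdot 1393 \left(- \frac{1}{1532}\right) = 12 + 2 \left(- \frac{1393}{1532}\right) = 12 - \frac{1393}{766} = \frac{7799}{766} \approx 10.181$)
$\left(d + s\right) J = \left(-96 + 3\right) \frac{7799}{766} = \left(-93\right) \frac{7799}{766} = - \frac{725307}{766}$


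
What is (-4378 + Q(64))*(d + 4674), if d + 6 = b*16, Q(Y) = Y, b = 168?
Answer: -31733784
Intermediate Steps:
d = 2682 (d = -6 + 168*16 = -6 + 2688 = 2682)
(-4378 + Q(64))*(d + 4674) = (-4378 + 64)*(2682 + 4674) = -4314*7356 = -31733784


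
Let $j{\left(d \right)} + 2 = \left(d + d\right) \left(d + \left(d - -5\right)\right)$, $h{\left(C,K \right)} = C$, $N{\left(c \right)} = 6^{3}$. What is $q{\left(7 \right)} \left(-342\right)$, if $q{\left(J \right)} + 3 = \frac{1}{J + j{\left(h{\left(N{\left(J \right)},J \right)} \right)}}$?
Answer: $\frac{193697172}{188789} \approx 1026.0$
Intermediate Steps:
$N{\left(c \right)} = 216$
$j{\left(d \right)} = -2 + 2 d \left(5 + 2 d\right)$ ($j{\left(d \right)} = -2 + \left(d + d\right) \left(d + \left(d - -5\right)\right) = -2 + 2 d \left(d + \left(d + 5\right)\right) = -2 + 2 d \left(d + \left(5 + d\right)\right) = -2 + 2 d \left(5 + 2 d\right)$)
$q{\left(J \right)} = -3 + \frac{1}{188782 + J}$ ($q{\left(J \right)} = -3 + \frac{1}{J + \left(-2 + 4 \cdot 216^{2} + 10 \cdot 216\right)} = -3 + \frac{1}{J + \left(-2 + 4 \cdot 46656 + 2160\right)} = -3 + \frac{1}{J + \left(-2 + 186624 + 2160\right)} = -3 + \frac{1}{J + 188782} = -3 + \frac{1}{188782 + J}$)
$q{\left(7 \right)} \left(-342\right) = \frac{-566345 - 21}{188782 + 7} \left(-342\right) = \frac{-566345 - 21}{188789} \left(-342\right) = \frac{1}{188789} \left(-566366\right) \left(-342\right) = \left(- \frac{566366}{188789}\right) \left(-342\right) = \frac{193697172}{188789}$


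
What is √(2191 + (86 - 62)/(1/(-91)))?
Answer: √7 ≈ 2.6458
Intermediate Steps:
√(2191 + (86 - 62)/(1/(-91))) = √(2191 + 24/(-1/91)) = √(2191 - 91*24) = √(2191 - 2184) = √7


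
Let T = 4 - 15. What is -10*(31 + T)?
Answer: -200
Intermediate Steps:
T = -11
-10*(31 + T) = -10*(31 - 11) = -10*20 = -200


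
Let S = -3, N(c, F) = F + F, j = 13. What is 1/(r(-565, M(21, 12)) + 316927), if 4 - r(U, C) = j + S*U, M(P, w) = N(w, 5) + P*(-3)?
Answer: 1/315223 ≈ 3.1724e-6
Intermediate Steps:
N(c, F) = 2*F
M(P, w) = 10 - 3*P (M(P, w) = 2*5 + P*(-3) = 10 - 3*P)
r(U, C) = -9 + 3*U (r(U, C) = 4 - (13 - 3*U) = 4 + (-13 + 3*U) = -9 + 3*U)
1/(r(-565, M(21, 12)) + 316927) = 1/((-9 + 3*(-565)) + 316927) = 1/((-9 - 1695) + 316927) = 1/(-1704 + 316927) = 1/315223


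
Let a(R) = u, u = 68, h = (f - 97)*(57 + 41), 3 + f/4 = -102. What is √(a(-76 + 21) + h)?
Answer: 3*I*√5622 ≈ 224.94*I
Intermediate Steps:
f = -420 (f = -12 + 4*(-102) = -12 - 408 = -420)
h = -50666 (h = (-420 - 97)*(57 + 41) = -517*98 = -50666)
a(R) = 68
√(a(-76 + 21) + h) = √(68 - 50666) = √(-50598) = 3*I*√5622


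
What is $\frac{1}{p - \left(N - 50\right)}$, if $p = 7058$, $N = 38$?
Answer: $\frac{1}{7070} \approx 0.00014144$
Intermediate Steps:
$\frac{1}{p - \left(N - 50\right)} = \frac{1}{7058 - \left(38 - 50\right)} = \frac{1}{7058 - -12} = \frac{1}{7058 + 12} = \frac{1}{7070}$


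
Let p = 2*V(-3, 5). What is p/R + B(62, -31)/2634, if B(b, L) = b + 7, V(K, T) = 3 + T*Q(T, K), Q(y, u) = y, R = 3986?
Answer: 70423/1749854 ≈ 0.040245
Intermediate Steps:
V(K, T) = 3 + T**2 (V(K, T) = 3 + T*T = 3 + T**2)
B(b, L) = 7 + b
p = 56 (p = 2*(3 + 5**2) = 2*(3 + 25) = 2*28 = 56)
p/R + B(62, -31)/2634 = 56/3986 + (7 + 62)/2634 = 56*(1/3986) + 69*(1/2634) = 28/1993 + 23/878 = 70423/1749854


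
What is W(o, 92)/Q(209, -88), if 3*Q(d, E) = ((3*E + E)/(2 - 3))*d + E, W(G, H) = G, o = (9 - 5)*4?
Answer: 6/9185 ≈ 0.00065324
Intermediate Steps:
o = 16 (o = 4*4 = 16)
Q(d, E) = E/3 - 4*E*d/3 (Q(d, E) = (((3*E + E)/(2 - 3))*d + E)/3 = (((4*E)/(-1))*d + E)/3 = (((4*E)*(-1))*d + E)/3 = ((-4*E)*d + E)/3 = (-4*E*d + E)/3 = (E - 4*E*d)/3 = E/3 - 4*E*d/3)
W(o, 92)/Q(209, -88) = 16/(((⅓)*(-88)*(1 - 4*209))) = 16/(((⅓)*(-88)*(1 - 836))) = 16/(((⅓)*(-88)*(-835))) = 16/(73480/3) = 16*(3/73480) = 6/9185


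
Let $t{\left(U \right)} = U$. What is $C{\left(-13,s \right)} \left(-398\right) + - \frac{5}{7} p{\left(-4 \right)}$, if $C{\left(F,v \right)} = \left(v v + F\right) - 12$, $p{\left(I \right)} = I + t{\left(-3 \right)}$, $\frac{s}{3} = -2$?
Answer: $-4373$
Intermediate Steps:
$s = -6$ ($s = 3 \left(-2\right) = -6$)
$p{\left(I \right)} = -3 + I$ ($p{\left(I \right)} = I - 3 = -3 + I$)
$C{\left(F,v \right)} = -12 + F + v^{2}$ ($C{\left(F,v \right)} = \left(v^{2} + F\right) - 12 = \left(F + v^{2}\right) - 12 = -12 + F + v^{2}$)
$C{\left(-13,s \right)} \left(-398\right) + - \frac{5}{7} p{\left(-4 \right)} = \left(-12 - 13 + \left(-6\right)^{2}\right) \left(-398\right) + - \frac{5}{7} \left(-3 - 4\right) = \left(-12 - 13 + 36\right) \left(-398\right) + \left(-5\right) \frac{1}{7} \left(-7\right) = 11 \left(-398\right) - -5 = -4378 + 5 = -4373$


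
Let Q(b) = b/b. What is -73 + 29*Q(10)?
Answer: -44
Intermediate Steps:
Q(b) = 1
-73 + 29*Q(10) = -73 + 29*1 = -73 + 29 = -44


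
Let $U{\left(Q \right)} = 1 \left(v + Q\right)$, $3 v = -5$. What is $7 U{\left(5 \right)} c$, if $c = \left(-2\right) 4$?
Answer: $- \frac{560}{3} \approx -186.67$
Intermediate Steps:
$v = - \frac{5}{3}$ ($v = \frac{1}{3} \left(-5\right) = - \frac{5}{3} \approx -1.6667$)
$U{\left(Q \right)} = - \frac{5}{3} + Q$ ($U{\left(Q \right)} = 1 \left(- \frac{5}{3} + Q\right) = - \frac{5}{3} + Q$)
$c = -8$
$7 U{\left(5 \right)} c = 7 \left(- \frac{5}{3} + 5\right) \left(-8\right) = 7 \cdot \frac{10}{3} \left(-8\right) = \frac{70}{3} \left(-8\right) = - \frac{560}{3}$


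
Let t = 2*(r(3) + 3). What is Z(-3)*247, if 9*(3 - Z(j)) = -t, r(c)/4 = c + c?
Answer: 2223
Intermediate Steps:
r(c) = 8*c (r(c) = 4*(c + c) = 4*(2*c) = 8*c)
t = 54 (t = 2*(8*3 + 3) = 2*(24 + 3) = 2*27 = 54)
Z(j) = 9 (Z(j) = 3 - (-1)*54/9 = 3 - ⅑*(-54) = 3 + 6 = 9)
Z(-3)*247 = 9*247 = 2223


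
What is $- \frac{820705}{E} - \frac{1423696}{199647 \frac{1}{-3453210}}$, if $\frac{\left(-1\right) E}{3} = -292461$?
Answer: $\frac{479277392873466905}{19462987089} \approx 2.4625 \cdot 10^{7}$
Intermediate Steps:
$E = 877383$ ($E = \left(-3\right) \left(-292461\right) = 877383$)
$- \frac{820705}{E} - \frac{1423696}{199647 \frac{1}{-3453210}} = - \frac{820705}{877383} - \frac{1423696}{199647 \frac{1}{-3453210}} = \left(-820705\right) \frac{1}{877383} - \frac{1423696}{199647 \left(- \frac{1}{3453210}\right)} = - \frac{820705}{877383} - \frac{1423696}{- \frac{22183}{383690}} = - \frac{820705}{877383} - - \frac{546257918240}{22183} = - \frac{820705}{877383} + \frac{546257918240}{22183} = \frac{479277392873466905}{19462987089}$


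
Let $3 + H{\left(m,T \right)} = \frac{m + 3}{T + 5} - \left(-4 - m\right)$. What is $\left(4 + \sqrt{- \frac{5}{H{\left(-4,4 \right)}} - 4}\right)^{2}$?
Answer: $\frac{\left(56 + i \sqrt{469}\right)^{2}}{196} \approx 13.607 + 12.375 i$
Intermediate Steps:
$H{\left(m,T \right)} = 1 + m + \frac{3 + m}{5 + T}$ ($H{\left(m,T \right)} = -3 - \left(-4 - m - \frac{m + 3}{T + 5}\right) = -3 + \left(\frac{3 + m}{5 + T} + \left(4 + m\right)\right) = -3 + \left(4 + m + \frac{3 + m}{5 + T}\right) = 1 + m + \frac{3 + m}{5 + T}$)
$\left(4 + \sqrt{- \frac{5}{H{\left(-4,4 \right)}} - 4}\right)^{2} = \left(4 + \sqrt{- \frac{5}{\frac{1}{5 + 4} \left(8 + 4 + 6 \left(-4\right) + 4 \left(-4\right)\right)} - 4}\right)^{2} = \left(4 + \sqrt{- \frac{5}{\frac{1}{9} \left(8 + 4 - 24 - 16\right)} - 4}\right)^{2} = \left(4 + \sqrt{- \frac{5}{\frac{1}{9} \left(-28\right)} - 4}\right)^{2} = \left(4 + \sqrt{- \frac{5}{- \frac{28}{9}} - 4}\right)^{2} = \left(4 + \sqrt{\left(-5\right) \left(- \frac{9}{28}\right) - 4}\right)^{2} = \left(4 + \sqrt{\frac{45}{28} - 4}\right)^{2} = \left(4 + \sqrt{- \frac{67}{28}}\right)^{2} = \left(4 + \frac{i \sqrt{469}}{14}\right)^{2}$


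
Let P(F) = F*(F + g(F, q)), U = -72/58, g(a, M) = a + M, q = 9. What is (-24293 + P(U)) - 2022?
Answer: -22137719/841 ≈ -26323.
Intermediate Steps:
g(a, M) = M + a
U = -36/29 (U = -72*1/58 = -36/29 ≈ -1.2414)
P(F) = F*(9 + 2*F) (P(F) = F*(F + (9 + F)) = F*(9 + 2*F))
(-24293 + P(U)) - 2022 = (-24293 - 36*(9 + 2*(-36/29))/29) - 2022 = (-24293 - 36*(9 - 72/29)/29) - 2022 = (-24293 - 36/29*189/29) - 2022 = (-24293 - 6804/841) - 2022 = -20437217/841 - 2022 = -22137719/841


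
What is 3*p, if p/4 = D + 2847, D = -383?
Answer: 29568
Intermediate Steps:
p = 9856 (p = 4*(-383 + 2847) = 4*2464 = 9856)
3*p = 3*9856 = 29568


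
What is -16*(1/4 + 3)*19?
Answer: -988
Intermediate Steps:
-16*(1/4 + 3)*19 = -16*(¼ + 3)*19 = -16*13/4*19 = -8*13/2*19 = -52*19 = -988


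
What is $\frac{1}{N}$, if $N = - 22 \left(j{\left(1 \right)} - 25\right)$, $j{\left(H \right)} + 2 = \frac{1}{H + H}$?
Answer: $\frac{1}{583} \approx 0.0017153$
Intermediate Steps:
$j{\left(H \right)} = -2 + \frac{1}{2 H}$ ($j{\left(H \right)} = -2 + \frac{1}{H + H} = -2 + \frac{1}{2 H}$)
$N = 583$ ($N = - 22 \left(\left(-2 + \frac{1}{2 \cdot 1}\right) - 25\right) = - 22 \left(\left(-2 + \frac{1}{2} \cdot 1\right) - 25\right) = - 22 \left(\left(-2 + \frac{1}{2}\right) - 25\right) = - 22 \left(- \frac{3}{2} - 25\right) = \left(-22\right) \left(- \frac{53}{2}\right) = 583$)
$\frac{1}{N} = \frac{1}{583}$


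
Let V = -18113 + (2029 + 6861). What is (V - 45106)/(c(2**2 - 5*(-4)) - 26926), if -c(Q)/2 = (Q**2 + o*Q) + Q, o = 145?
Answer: 54329/35086 ≈ 1.5485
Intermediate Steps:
c(Q) = -292*Q - 2*Q**2 (c(Q) = -2*((Q**2 + 145*Q) + Q) = -2*(Q**2 + 146*Q) = -292*Q - 2*Q**2)
V = -9223 (V = -18113 + 8890 = -9223)
(V - 45106)/(c(2**2 - 5*(-4)) - 26926) = (-9223 - 45106)/(-2*(2**2 - 5*(-4))*(146 + (2**2 - 5*(-4))) - 26926) = -54329/(-2*(4 + 20)*(146 + (4 + 20)) - 26926) = -54329/(-2*24*(146 + 24) - 26926) = -54329/(-2*24*170 - 26926) = -54329/(-8160 - 26926) = -54329/(-35086) = -54329*(-1/35086) = 54329/35086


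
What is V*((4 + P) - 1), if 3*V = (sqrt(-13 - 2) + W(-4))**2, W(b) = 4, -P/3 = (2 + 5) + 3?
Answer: -9 - 72*I*sqrt(15) ≈ -9.0 - 278.85*I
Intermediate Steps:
P = -30 (P = -3*((2 + 5) + 3) = -3*(7 + 3) = -3*10 = -30)
V = (4 + I*sqrt(15))**2/3 (V = (sqrt(-13 - 2) + 4)**2/3 = (sqrt(-15) + 4)**2/3 = (I*sqrt(15) + 4)**2/3 = (4 + I*sqrt(15))**2/3 ≈ 0.33333 + 10.328*I)
V*((4 + P) - 1) = ((4 + I*sqrt(15))**2/3)*((4 - 30) - 1) = ((4 + I*sqrt(15))**2/3)*(-26 - 1) = ((4 + I*sqrt(15))**2/3)*(-27) = -9*(4 + I*sqrt(15))**2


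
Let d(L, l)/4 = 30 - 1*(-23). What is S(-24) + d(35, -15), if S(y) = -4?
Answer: 208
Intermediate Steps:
d(L, l) = 212 (d(L, l) = 4*(30 - 1*(-23)) = 4*(30 + 23) = 4*53 = 212)
S(-24) + d(35, -15) = -4 + 212 = 208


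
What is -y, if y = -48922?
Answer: 48922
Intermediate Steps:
-y = -1*(-48922) = 48922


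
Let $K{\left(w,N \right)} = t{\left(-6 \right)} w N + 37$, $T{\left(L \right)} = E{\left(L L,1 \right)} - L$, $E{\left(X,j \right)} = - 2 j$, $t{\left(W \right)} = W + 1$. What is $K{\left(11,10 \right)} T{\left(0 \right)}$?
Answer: $1026$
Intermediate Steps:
$t{\left(W \right)} = 1 + W$
$T{\left(L \right)} = -2 - L$ ($T{\left(L \right)} = \left(-2\right) 1 - L = -2 - L$)
$K{\left(w,N \right)} = 37 - 5 N w$ ($K{\left(w,N \right)} = \left(1 - 6\right) w N + 37 = - 5 w N + 37 = - 5 N w + 37 = 37 - 5 N w$)
$K{\left(11,10 \right)} T{\left(0 \right)} = \left(37 - 50 \cdot 11\right) \left(-2 - 0\right) = \left(37 - 550\right) \left(-2 + 0\right) = \left(-513\right) \left(-2\right) = 1026$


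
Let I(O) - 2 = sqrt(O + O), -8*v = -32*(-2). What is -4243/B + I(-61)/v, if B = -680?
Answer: 4073/680 - I*sqrt(122)/8 ≈ 5.9897 - 1.3807*I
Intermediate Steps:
v = -8 (v = -(-4)*(-2) = -1/8*64 = -8)
I(O) = 2 + sqrt(2)*sqrt(O) (I(O) = 2 + sqrt(O + O) = 2 + sqrt(2*O) = 2 + sqrt(2)*sqrt(O))
-4243/B + I(-61)/v = -4243/(-680) + (2 + sqrt(2)*sqrt(-61))/(-8) = -4243*(-1/680) + (2 + sqrt(2)*(I*sqrt(61)))*(-1/8) = 4243/680 + (2 + I*sqrt(122))*(-1/8) = 4243/680 + (-1/4 - I*sqrt(122)/8) = 4073/680 - I*sqrt(122)/8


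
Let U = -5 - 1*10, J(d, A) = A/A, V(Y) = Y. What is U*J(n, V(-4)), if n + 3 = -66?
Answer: -15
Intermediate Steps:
n = -69 (n = -3 - 66 = -69)
J(d, A) = 1
U = -15 (U = -5 - 10 = -15)
U*J(n, V(-4)) = -15*1 = -15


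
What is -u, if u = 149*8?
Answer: -1192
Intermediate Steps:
u = 1192
-u = -1*1192 = -1192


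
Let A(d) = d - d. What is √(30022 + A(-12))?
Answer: √30022 ≈ 173.27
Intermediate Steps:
A(d) = 0
√(30022 + A(-12)) = √(30022 + 0) = √30022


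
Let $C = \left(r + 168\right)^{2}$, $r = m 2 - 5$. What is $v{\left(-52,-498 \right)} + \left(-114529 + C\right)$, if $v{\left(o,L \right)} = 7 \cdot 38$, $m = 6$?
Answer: $-83638$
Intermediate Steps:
$r = 7$ ($r = 6 \cdot 2 - 5 = 12 - 5 = 7$)
$v{\left(o,L \right)} = 266$
$C = 30625$ ($C = \left(7 + 168\right)^{2} = 175^{2} = 30625$)
$v{\left(-52,-498 \right)} + \left(-114529 + C\right) = 266 + \left(-114529 + 30625\right) = 266 - 83904 = -83638$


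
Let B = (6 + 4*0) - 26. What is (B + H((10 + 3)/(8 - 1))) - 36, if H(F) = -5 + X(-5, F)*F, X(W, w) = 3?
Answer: -388/7 ≈ -55.429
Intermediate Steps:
H(F) = -5 + 3*F
B = -20 (B = (6 + 0) - 26 = 6 - 26 = -20)
(B + H((10 + 3)/(8 - 1))) - 36 = (-20 + (-5 + 3*((10 + 3)/(8 - 1)))) - 36 = (-20 + (-5 + 3*(13/7))) - 36 = (-20 + (-5 + 39/7)) - 36 = (-20 + 4/7) - 36 = -136/7 - 36 = -388/7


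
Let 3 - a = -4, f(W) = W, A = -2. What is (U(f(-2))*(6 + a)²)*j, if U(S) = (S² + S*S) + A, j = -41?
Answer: -41574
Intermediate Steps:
a = 7 (a = 3 - 1*(-4) = 3 + 4 = 7)
U(S) = -2 + 2*S² (U(S) = (S² + S*S) - 2 = (S² + S²) - 2 = 2*S² - 2 = -2 + 2*S²)
(U(f(-2))*(6 + a)²)*j = ((-2 + 2*(-2)²)*(6 + 7)²)*(-41) = ((-2 + 2*4)*13²)*(-41) = ((-2 + 8)*169)*(-41) = (6*169)*(-41) = 1014*(-41) = -41574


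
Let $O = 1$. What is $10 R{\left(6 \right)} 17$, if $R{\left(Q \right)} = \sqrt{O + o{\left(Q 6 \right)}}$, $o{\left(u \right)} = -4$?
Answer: $170 i \sqrt{3} \approx 294.45 i$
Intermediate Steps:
$R{\left(Q \right)} = i \sqrt{3}$ ($R{\left(Q \right)} = \sqrt{1 - 4} = \sqrt{-3} = i \sqrt{3}$)
$10 R{\left(6 \right)} 17 = 10 i \sqrt{3} \cdot 17 = 170 i \sqrt{3}$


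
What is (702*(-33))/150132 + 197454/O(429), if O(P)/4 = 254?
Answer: 1234192803/6355588 ≈ 194.19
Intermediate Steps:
O(P) = 1016 (O(P) = 4*254 = 1016)
(702*(-33))/150132 + 197454/O(429) = (702*(-33))/150132 + 197454/1016 = -23166*1/150132 + 197454*(1/1016) = -3861/25022 + 98727/508 = 1234192803/6355588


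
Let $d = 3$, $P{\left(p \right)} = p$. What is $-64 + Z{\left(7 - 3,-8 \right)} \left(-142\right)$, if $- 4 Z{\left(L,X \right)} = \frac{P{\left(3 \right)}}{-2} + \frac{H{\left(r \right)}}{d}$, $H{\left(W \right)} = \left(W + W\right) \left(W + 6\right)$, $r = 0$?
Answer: $- \frac{469}{4} \approx -117.25$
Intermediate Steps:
$H{\left(W \right)} = 2 W \left(6 + W\right)$
$Z{\left(L,X \right)} = \frac{3}{8}$ ($Z{\left(L,X \right)} = - \frac{\frac{3}{-2} + \frac{2 \cdot 0 \left(6 + 0\right)}{3}}{4} = - \frac{3 \left(- \frac{1}{2}\right) + 2 \cdot 0 \cdot 6 \cdot \frac{1}{3}}{4} = - \frac{- \frac{3}{2} + 0 \cdot \frac{1}{3}}{4} = - \frac{- \frac{3}{2} + 0}{4} = \left(- \frac{1}{4}\right) \left(- \frac{3}{2}\right) = \frac{3}{8}$)
$-64 + Z{\left(7 - 3,-8 \right)} \left(-142\right) = -64 + \frac{3}{8} \left(-142\right) = -64 - \frac{213}{4} = - \frac{469}{4}$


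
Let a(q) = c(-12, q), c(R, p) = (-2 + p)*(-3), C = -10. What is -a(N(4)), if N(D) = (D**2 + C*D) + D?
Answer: -66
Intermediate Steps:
N(D) = D**2 - 9*D (N(D) = (D**2 - 10*D) + D = D**2 - 9*D)
c(R, p) = 6 - 3*p
a(q) = 6 - 3*q
-a(N(4)) = -(6 - 12*(-9 + 4)) = -(6 - 12*(-5)) = -(6 - 3*(-20)) = -(6 + 60) = -1*66 = -66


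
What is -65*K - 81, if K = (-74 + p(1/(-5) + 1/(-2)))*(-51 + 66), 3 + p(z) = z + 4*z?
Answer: 156813/2 ≈ 78407.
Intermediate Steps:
p(z) = -3 + 5*z (p(z) = -3 + (z + 4*z) = -3 + 5*z)
K = -2415/2 (K = (-74 + (-3 + 5*(1/(-5) + 1/(-2))))*(-51 + 66) = (-74 + (-3 + 5*(1*(-1/5) + 1*(-1/2))))*15 = (-74 + (-3 + 5*(-1/5 - 1/2)))*15 = (-74 + (-3 + 5*(-7/10)))*15 = (-74 + (-3 - 7/2))*15 = (-74 - 13/2)*15 = -161/2*15 = -2415/2 ≈ -1207.5)
-65*K - 81 = -65*(-2415/2) - 81 = 156975/2 - 81 = 156813/2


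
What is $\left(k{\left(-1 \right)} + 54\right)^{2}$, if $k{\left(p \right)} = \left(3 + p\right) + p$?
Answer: $3025$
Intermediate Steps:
$k{\left(p \right)} = 3 + 2 p$
$\left(k{\left(-1 \right)} + 54\right)^{2} = \left(\left(3 + 2 \left(-1\right)\right) + 54\right)^{2} = \left(\left(3 - 2\right) + 54\right)^{2} = \left(1 + 54\right)^{2} = 55^{2} = 3025$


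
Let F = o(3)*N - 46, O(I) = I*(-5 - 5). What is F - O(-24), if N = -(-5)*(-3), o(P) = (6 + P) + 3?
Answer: -466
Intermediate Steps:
o(P) = 9 + P
O(I) = -10*I (O(I) = I*(-10) = -10*I)
N = -15 (N = -1*15 = -15)
F = -226 (F = (9 + 3)*(-15) - 46 = 12*(-15) - 46 = -180 - 46 = -226)
F - O(-24) = -226 - (-10)*(-24) = -226 - 1*240 = -226 - 240 = -466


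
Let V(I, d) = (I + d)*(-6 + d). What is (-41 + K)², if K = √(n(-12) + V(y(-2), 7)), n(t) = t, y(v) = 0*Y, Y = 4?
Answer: (41 - I*√5)² ≈ 1676.0 - 183.36*I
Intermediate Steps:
y(v) = 0 (y(v) = 0*4 = 0)
V(I, d) = (-6 + d)*(I + d)
K = I*√5 (K = √(-12 + (7² - 6*0 - 6*7 + 0*7)) = √(-12 + (49 + 0 - 42 + 0)) = √(-12 + 7) = √(-5) = I*√5 ≈ 2.2361*I)
(-41 + K)² = (-41 + I*√5)²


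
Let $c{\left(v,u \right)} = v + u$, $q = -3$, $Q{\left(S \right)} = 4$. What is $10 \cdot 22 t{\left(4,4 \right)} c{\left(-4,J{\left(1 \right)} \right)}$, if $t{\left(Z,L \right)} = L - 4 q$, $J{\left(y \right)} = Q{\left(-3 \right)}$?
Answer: $0$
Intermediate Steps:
$J{\left(y \right)} = 4$
$t{\left(Z,L \right)} = 12 + L$ ($t{\left(Z,L \right)} = L - -12 = L + 12 = 12 + L$)
$c{\left(v,u \right)} = u + v$
$10 \cdot 22 t{\left(4,4 \right)} c{\left(-4,J{\left(1 \right)} \right)} = 10 \cdot 22 \left(12 + 4\right) \left(4 - 4\right) = 220 \cdot 16 \cdot 0 = 3520 \cdot 0 = 0$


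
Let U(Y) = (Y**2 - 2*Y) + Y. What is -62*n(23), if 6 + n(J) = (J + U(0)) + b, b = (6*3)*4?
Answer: -5518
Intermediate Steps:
U(Y) = Y**2 - Y
b = 72 (b = 18*4 = 72)
n(J) = 66 + J (n(J) = -6 + ((J + 0*(-1 + 0)) + 72) = -6 + ((J + 0*(-1)) + 72) = -6 + ((J + 0) + 72) = -6 + (J + 72) = -6 + (72 + J) = 66 + J)
-62*n(23) = -62*(66 + 23) = -62*89 = -5518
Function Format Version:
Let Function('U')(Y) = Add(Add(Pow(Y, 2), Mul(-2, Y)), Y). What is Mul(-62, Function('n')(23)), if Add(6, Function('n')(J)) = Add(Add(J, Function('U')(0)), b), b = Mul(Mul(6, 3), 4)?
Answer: -5518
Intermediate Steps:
Function('U')(Y) = Add(Pow(Y, 2), Mul(-1, Y))
b = 72 (b = Mul(18, 4) = 72)
Function('n')(J) = Add(66, J) (Function('n')(J) = Add(-6, Add(Add(J, Mul(0, Add(-1, 0))), 72)) = Add(-6, Add(Add(J, Mul(0, -1)), 72)) = Add(-6, Add(Add(J, 0), 72)) = Add(-6, Add(J, 72)) = Add(-6, Add(72, J)) = Add(66, J))
Mul(-62, Function('n')(23)) = Mul(-62, Add(66, 23)) = Mul(-62, 89) = -5518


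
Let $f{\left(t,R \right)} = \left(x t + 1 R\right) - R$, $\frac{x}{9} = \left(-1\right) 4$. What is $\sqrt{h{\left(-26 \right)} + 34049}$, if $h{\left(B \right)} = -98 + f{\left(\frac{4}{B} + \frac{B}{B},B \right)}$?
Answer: $\frac{\sqrt{5732571}}{13} \approx 184.18$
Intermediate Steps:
$x = -36$ ($x = 9 \left(\left(-1\right) 4\right) = 9 \left(-4\right) = -36$)
$f{\left(t,R \right)} = - 36 t$ ($f{\left(t,R \right)} = \left(- 36 t + 1 R\right) - R = \left(- 36 t + R\right) - R = \left(R - 36 t\right) - R = - 36 t$)
$h{\left(B \right)} = -134 - \frac{144}{B}$ ($h{\left(B \right)} = -98 - 36 \left(\frac{4}{B} + \frac{B}{B}\right) = -98 - 36 \left(\frac{4}{B} + 1\right) = -98 - 36 \left(1 + \frac{4}{B}\right) = -98 - \left(36 + \frac{144}{B}\right) = -134 - \frac{144}{B}$)
$\sqrt{h{\left(-26 \right)} + 34049} = \sqrt{\left(-134 - \frac{144}{-26}\right) + 34049} = \sqrt{\left(-134 - - \frac{72}{13}\right) + 34049} = \sqrt{\left(-134 + \frac{72}{13}\right) + 34049} = \sqrt{- \frac{1670}{13} + 34049} = \sqrt{\frac{440967}{13}} = \frac{\sqrt{5732571}}{13}$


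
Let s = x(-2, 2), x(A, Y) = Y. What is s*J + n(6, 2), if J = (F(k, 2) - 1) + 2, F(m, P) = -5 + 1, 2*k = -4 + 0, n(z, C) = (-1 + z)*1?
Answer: -1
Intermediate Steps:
n(z, C) = -1 + z
k = -2 (k = (-4 + 0)/2 = (½)*(-4) = -2)
F(m, P) = -4
s = 2
J = -3 (J = (-4 - 1) + 2 = -5 + 2 = -3)
s*J + n(6, 2) = 2*(-3) + (-1 + 6) = -6 + 5 = -1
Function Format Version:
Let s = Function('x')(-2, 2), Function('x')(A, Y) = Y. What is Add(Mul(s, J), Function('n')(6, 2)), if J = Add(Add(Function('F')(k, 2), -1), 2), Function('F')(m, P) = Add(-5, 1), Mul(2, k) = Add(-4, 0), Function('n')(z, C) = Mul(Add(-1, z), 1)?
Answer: -1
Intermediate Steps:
Function('n')(z, C) = Add(-1, z)
k = -2 (k = Mul(Rational(1, 2), Add(-4, 0)) = Mul(Rational(1, 2), -4) = -2)
Function('F')(m, P) = -4
s = 2
J = -3 (J = Add(Add(-4, -1), 2) = Add(-5, 2) = -3)
Add(Mul(s, J), Function('n')(6, 2)) = Add(Mul(2, -3), Add(-1, 6)) = Add(-6, 5) = -1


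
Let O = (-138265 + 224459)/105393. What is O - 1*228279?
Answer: -24058922453/105393 ≈ -2.2828e+5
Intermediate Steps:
O = 86194/105393 (O = 86194*(1/105393) = 86194/105393 ≈ 0.81783)
O - 1*228279 = 86194/105393 - 1*228279 = 86194/105393 - 228279 = -24058922453/105393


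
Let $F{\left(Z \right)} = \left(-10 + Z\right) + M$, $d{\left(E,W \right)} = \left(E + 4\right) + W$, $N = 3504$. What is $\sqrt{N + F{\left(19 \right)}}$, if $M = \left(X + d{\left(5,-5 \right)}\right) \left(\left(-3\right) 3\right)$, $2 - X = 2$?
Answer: $\sqrt{3477} \approx 58.966$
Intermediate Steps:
$X = 0$ ($X = 2 - 2 = 0$)
$d{\left(E,W \right)} = 4 + E + W$ ($d{\left(E,W \right)} = \left(4 + E\right) + W = 4 + E + W$)
$M = -36$ ($M = \left(0 + \left(4 + 5 - 5\right)\right) \left(\left(-3\right) 3\right) = \left(0 + 4\right) \left(-9\right) = 4 \left(-9\right) = -36$)
$F{\left(Z \right)} = -46 + Z$ ($F{\left(Z \right)} = \left(-10 + Z\right) - 36 = -46 + Z$)
$\sqrt{N + F{\left(19 \right)}} = \sqrt{3504 + \left(-46 + 19\right)} = \sqrt{3504 - 27} = \sqrt{3477}$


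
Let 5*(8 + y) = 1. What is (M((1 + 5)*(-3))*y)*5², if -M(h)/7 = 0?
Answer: 0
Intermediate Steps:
y = -39/5 (y = -8 + (⅕)*1 = -8 + ⅕ = -39/5 ≈ -7.8000)
M(h) = 0 (M(h) = -7*0 = 0)
(M((1 + 5)*(-3))*y)*5² = (0*(-39/5))*5² = 0*25 = 0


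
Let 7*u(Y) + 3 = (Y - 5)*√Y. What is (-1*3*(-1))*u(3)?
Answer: -9/7 - 6*√3/7 ≈ -2.7703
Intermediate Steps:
u(Y) = -3/7 + √Y*(-5 + Y)/7 (u(Y) = -3/7 + ((Y - 5)*√Y)/7 = -3/7 + ((-5 + Y)*√Y)/7 = -3/7 + (√Y*(-5 + Y))/7 = -3/7 + √Y*(-5 + Y)/7)
(-1*3*(-1))*u(3) = (-1*3*(-1))*(-3/7 - 5*√3/7 + 3^(3/2)/7) = (-3*(-1))*(-3/7 - 5*√3/7 + (3*√3)/7) = 3*(-3/7 - 5*√3/7 + 3*√3/7) = 3*(-3/7 - 2*√3/7) = -9/7 - 6*√3/7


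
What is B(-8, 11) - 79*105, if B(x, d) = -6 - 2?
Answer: -8303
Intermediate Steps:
B(x, d) = -8
B(-8, 11) - 79*105 = -8 - 79*105 = -8 - 8295 = -8303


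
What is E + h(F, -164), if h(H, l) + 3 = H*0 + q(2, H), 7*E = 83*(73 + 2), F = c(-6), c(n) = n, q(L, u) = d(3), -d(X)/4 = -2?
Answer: 6260/7 ≈ 894.29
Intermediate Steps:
d(X) = 8 (d(X) = -4*(-2) = 8)
q(L, u) = 8
F = -6
E = 6225/7 (E = (83*(73 + 2))/7 = (83*75)/7 = (⅐)*6225 = 6225/7 ≈ 889.29)
h(H, l) = 5 (h(H, l) = -3 + (H*0 + 8) = -3 + (0 + 8) = -3 + 8 = 5)
E + h(F, -164) = 6225/7 + 5 = 6260/7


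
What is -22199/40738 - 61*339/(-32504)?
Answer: 60432403/662073976 ≈ 0.091277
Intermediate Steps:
-22199/40738 - 61*339/(-32504) = -22199*1/40738 - 20679*(-1/32504) = -22199/40738 + 20679/32504 = 60432403/662073976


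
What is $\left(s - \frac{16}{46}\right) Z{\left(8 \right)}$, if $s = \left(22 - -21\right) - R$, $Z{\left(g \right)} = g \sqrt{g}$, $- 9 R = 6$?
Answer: $\frac{47824 \sqrt{2}}{69} \approx 980.19$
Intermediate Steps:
$R = - \frac{2}{3}$ ($R = \left(- \frac{1}{9}\right) 6 = - \frac{2}{3} \approx -0.66667$)
$Z{\left(g \right)} = g^{\frac{3}{2}}$
$s = \frac{131}{3}$ ($s = \left(22 - -21\right) - - \frac{2}{3} = \left(22 + 21\right) + \frac{2}{3} = 43 + \frac{2}{3} = \frac{131}{3} \approx 43.667$)
$\left(s - \frac{16}{46}\right) Z{\left(8 \right)} = \left(\frac{131}{3} - \frac{16}{46}\right) 8^{\frac{3}{2}} = \left(\frac{131}{3} - \frac{8}{23}\right) 16 \sqrt{2} = \frac{2989 \cdot 16 \sqrt{2}}{69} = \frac{47824 \sqrt{2}}{69}$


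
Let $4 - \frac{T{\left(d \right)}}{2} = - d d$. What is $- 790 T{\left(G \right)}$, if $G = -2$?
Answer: $-12640$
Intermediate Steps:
$T{\left(d \right)} = 8 + 2 d^{2}$ ($T{\left(d \right)} = 8 - 2 - d d = 8 - 2 \left(- d^{2}\right) = 8 + 2 d^{2}$)
$- 790 T{\left(G \right)} = - 790 \left(8 + 2 \left(-2\right)^{2}\right) = - 790 \left(8 + 2 \cdot 4\right) = - 790 \left(8 + 8\right) = \left(-790\right) 16 = -12640$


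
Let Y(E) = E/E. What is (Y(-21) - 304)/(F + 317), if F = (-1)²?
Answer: -101/106 ≈ -0.95283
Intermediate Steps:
F = 1
Y(E) = 1
(Y(-21) - 304)/(F + 317) = (1 - 304)/(1 + 317) = -303/318 = -303*1/318 = -101/106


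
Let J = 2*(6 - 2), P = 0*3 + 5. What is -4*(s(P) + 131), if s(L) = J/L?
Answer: -2652/5 ≈ -530.40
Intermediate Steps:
P = 5 (P = 0 + 5 = 5)
J = 8 (J = 2*4 = 8)
s(L) = 8/L
-4*(s(P) + 131) = -4*(8/5 + 131) = -4*663/5 = -2652/5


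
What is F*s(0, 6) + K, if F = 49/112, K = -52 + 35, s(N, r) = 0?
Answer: -17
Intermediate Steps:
K = -17
F = 7/16 (F = 49*(1/112) = 7/16 ≈ 0.43750)
F*s(0, 6) + K = (7/16)*0 - 17 = 0 - 17 = -17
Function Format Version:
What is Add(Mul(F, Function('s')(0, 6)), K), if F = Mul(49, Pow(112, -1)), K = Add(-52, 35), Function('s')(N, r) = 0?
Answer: -17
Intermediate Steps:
K = -17
F = Rational(7, 16) (F = Mul(49, Rational(1, 112)) = Rational(7, 16) ≈ 0.43750)
Add(Mul(F, Function('s')(0, 6)), K) = Add(Mul(Rational(7, 16), 0), -17) = Add(0, -17) = -17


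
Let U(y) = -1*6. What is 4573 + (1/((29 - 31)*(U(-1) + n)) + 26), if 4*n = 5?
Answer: 87383/19 ≈ 4599.1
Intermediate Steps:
n = 5/4 (n = (1/4)*5 = 5/4 ≈ 1.2500)
U(y) = -6
4573 + (1/((29 - 31)*(U(-1) + n)) + 26) = 4573 + (1/((29 - 31)*(-6 + 5/4)) + 26) = 4573 + (1/((-2)*(-19/4)) + 26) = 4573 + (-1/2*(-4/19) + 26) = 4573 + (2/19 + 26) = 4573 + 496/19 = 87383/19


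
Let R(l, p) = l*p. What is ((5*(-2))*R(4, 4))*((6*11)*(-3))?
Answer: 31680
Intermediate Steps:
((5*(-2))*R(4, 4))*((6*11)*(-3)) = ((5*(-2))*(4*4))*((6*11)*(-3)) = (-10*16)*(66*(-3)) = -160*(-198) = 31680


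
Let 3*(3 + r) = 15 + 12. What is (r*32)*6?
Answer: 1152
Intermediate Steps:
r = 6 (r = -3 + (15 + 12)/3 = -3 + (⅓)*27 = -3 + 9 = 6)
(r*32)*6 = (6*32)*6 = 192*6 = 1152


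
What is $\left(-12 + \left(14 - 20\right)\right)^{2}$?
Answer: $324$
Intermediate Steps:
$\left(-12 + \left(14 - 20\right)\right)^{2} = \left(-12 - 6\right)^{2} = \left(-18\right)^{2} = 324$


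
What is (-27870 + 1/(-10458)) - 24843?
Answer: -551272555/10458 ≈ -52713.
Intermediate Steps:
(-27870 + 1/(-10458)) - 24843 = (-27870 - 1/10458) - 24843 = -291464461/10458 - 24843 = -551272555/10458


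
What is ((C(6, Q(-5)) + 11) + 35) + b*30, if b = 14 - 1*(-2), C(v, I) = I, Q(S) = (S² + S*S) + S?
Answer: 571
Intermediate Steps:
Q(S) = S + 2*S² (Q(S) = (S² + S²) + S = 2*S² + S = S + 2*S²)
b = 16 (b = 14 + 2 = 16)
((C(6, Q(-5)) + 11) + 35) + b*30 = ((-5*(1 + 2*(-5)) + 11) + 35) + 16*30 = ((-5*(1 - 10) + 11) + 35) + 480 = ((-5*(-9) + 11) + 35) + 480 = ((45 + 11) + 35) + 480 = (56 + 35) + 480 = 91 + 480 = 571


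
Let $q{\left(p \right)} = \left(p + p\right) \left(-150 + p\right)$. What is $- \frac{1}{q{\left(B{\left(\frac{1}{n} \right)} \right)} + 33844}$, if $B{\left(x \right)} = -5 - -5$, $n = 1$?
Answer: $- \frac{1}{33844} \approx -2.9547 \cdot 10^{-5}$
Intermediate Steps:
$B{\left(x \right)} = 0$ ($B{\left(x \right)} = -5 + 5 = 0$)
$q{\left(p \right)} = 2 p \left(-150 + p\right)$
$- \frac{1}{q{\left(B{\left(\frac{1}{n} \right)} \right)} + 33844} = - \frac{1}{2 \cdot 0 \left(-150 + 0\right) + 33844} = - \frac{1}{2 \cdot 0 \left(-150\right) + 33844} = - \frac{1}{0 + 33844} = - \frac{1}{33844}$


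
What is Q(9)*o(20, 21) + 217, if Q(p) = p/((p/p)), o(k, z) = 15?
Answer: 352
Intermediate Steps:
Q(p) = p (Q(p) = p/1 = p*1 = p)
Q(9)*o(20, 21) + 217 = 9*15 + 217 = 135 + 217 = 352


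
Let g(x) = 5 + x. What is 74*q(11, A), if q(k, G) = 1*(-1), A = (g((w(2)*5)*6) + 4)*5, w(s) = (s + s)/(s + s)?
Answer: -74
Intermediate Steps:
w(s) = 1 (w(s) = (2*s)/((2*s)) = (2*s)*(1/(2*s)) = 1)
A = 195 (A = ((5 + (1*5)*6) + 4)*5 = ((5 + 5*6) + 4)*5 = ((5 + 30) + 4)*5 = (35 + 4)*5 = 39*5 = 195)
q(k, G) = -1
74*q(11, A) = 74*(-1) = -74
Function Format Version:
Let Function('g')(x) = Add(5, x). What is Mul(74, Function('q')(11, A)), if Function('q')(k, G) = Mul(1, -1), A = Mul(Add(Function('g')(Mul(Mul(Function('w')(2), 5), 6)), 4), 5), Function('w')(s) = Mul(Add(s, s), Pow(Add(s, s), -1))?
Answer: -74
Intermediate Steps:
Function('w')(s) = 1 (Function('w')(s) = Mul(Mul(2, s), Pow(Mul(2, s), -1)) = Mul(Mul(2, s), Mul(Rational(1, 2), Pow(s, -1))) = 1)
A = 195 (A = Mul(Add(Add(5, Mul(Mul(1, 5), 6)), 4), 5) = Mul(Add(Add(5, Mul(5, 6)), 4), 5) = Mul(Add(Add(5, 30), 4), 5) = Mul(Add(35, 4), 5) = Mul(39, 5) = 195)
Function('q')(k, G) = -1
Mul(74, Function('q')(11, A)) = Mul(74, -1) = -74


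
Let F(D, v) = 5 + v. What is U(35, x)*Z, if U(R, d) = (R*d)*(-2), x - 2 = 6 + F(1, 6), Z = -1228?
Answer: 1633240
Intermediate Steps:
x = 19 (x = 2 + (6 + (5 + 6)) = 2 + (6 + 11) = 2 + 17 = 19)
U(R, d) = -2*R*d
U(35, x)*Z = -2*35*19*(-1228) = -1330*(-1228) = 1633240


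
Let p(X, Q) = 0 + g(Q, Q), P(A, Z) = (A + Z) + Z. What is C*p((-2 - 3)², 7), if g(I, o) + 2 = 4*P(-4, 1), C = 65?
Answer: -650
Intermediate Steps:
P(A, Z) = A + 2*Z
g(I, o) = -10 (g(I, o) = -2 + 4*(-4 + 2*1) = -2 + 4*(-4 + 2) = -2 + 4*(-2) = -2 - 8 = -10)
p(X, Q) = -10 (p(X, Q) = 0 - 10 = -10)
C*p((-2 - 3)², 7) = 65*(-10) = -650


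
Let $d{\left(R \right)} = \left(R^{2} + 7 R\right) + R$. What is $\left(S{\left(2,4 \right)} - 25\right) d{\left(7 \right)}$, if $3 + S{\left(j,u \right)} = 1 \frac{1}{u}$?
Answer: $- \frac{11655}{4} \approx -2913.8$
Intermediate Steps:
$S{\left(j,u \right)} = -3 + \frac{1}{u}$ ($S{\left(j,u \right)} = -3 + 1 \frac{1}{u} = -3 + \frac{1}{u}$)
$d{\left(R \right)} = R^{2} + 8 R$
$\left(S{\left(2,4 \right)} - 25\right) d{\left(7 \right)} = \left(\left(-3 + \frac{1}{4}\right) - 25\right) 7 \left(8 + 7\right) = \left(\left(-3 + \frac{1}{4}\right) - 25\right) 7 \cdot 15 = \left(- \frac{11}{4} - 25\right) 105 = \left(- \frac{111}{4}\right) 105 = - \frac{11655}{4}$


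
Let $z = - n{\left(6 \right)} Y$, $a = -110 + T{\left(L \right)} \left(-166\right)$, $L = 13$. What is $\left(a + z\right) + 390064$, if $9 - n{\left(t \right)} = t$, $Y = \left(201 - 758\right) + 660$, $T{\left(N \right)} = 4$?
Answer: $388981$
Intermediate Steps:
$Y = 103$ ($Y = -557 + 660 = 103$)
$n{\left(t \right)} = 9 - t$
$a = -774$ ($a = -110 + 4 \left(-166\right) = -110 - 664 = -774$)
$z = -309$ ($z = - \left(9 - 6\right) 103 = - 3 \cdot 103 = \left(-1\right) 309 = -309$)
$\left(a + z\right) + 390064 = \left(-774 - 309\right) + 390064 = -1083 + 390064 = 388981$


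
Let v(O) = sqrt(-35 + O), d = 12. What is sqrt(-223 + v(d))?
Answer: sqrt(-223 + I*sqrt(23)) ≈ 0.1606 + 14.934*I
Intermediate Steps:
sqrt(-223 + v(d)) = sqrt(-223 + sqrt(-35 + 12)) = sqrt(-223 + sqrt(-23)) = sqrt(-223 + I*sqrt(23))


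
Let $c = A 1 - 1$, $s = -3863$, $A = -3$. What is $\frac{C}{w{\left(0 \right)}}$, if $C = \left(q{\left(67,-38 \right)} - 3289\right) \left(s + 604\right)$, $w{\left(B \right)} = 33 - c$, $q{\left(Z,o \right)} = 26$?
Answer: $\frac{10634117}{37} \approx 2.8741 \cdot 10^{5}$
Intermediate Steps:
$c = -4$ ($c = \left(-3\right) 1 - 1 = -3 - 1 = -4$)
$w{\left(B \right)} = 37$ ($w{\left(B \right)} = 33 - -4 = 33 + 4 = 37$)
$C = 10634117$ ($C = \left(26 - 3289\right) \left(-3863 + 604\right) = \left(-3263\right) \left(-3259\right) = 10634117$)
$\frac{C}{w{\left(0 \right)}} = \frac{10634117}{37}$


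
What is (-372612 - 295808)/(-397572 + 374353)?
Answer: 668420/23219 ≈ 28.788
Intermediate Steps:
(-372612 - 295808)/(-397572 + 374353) = -668420/(-23219) = -668420*(-1/23219) = 668420/23219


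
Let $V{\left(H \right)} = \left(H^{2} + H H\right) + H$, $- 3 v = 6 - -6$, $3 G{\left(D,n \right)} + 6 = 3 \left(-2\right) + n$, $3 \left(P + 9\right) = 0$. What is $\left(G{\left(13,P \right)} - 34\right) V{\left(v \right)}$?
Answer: $-1148$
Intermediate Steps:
$P = -9$ ($P = -9 + \frac{1}{3} \cdot 0 = -9 + 0 = -9$)
$G{\left(D,n \right)} = -4 + \frac{n}{3}$ ($G{\left(D,n \right)} = -2 + \frac{3 \left(-2\right) + n}{3} = -2 + \frac{-6 + n}{3} = -2 + \left(-2 + \frac{n}{3}\right) = -4 + \frac{n}{3}$)
$v = -4$ ($v = - \frac{6 - -6}{3} = - \frac{6 + 6}{3} = \left(- \frac{1}{3}\right) 12 = -4$)
$V{\left(H \right)} = H + 2 H^{2}$ ($V{\left(H \right)} = \left(H^{2} + H^{2}\right) + H = 2 H^{2} + H = H + 2 H^{2}$)
$\left(G{\left(13,P \right)} - 34\right) V{\left(v \right)} = \left(\left(-4 + \frac{1}{3} \left(-9\right)\right) - 34\right) \left(- 4 \left(1 + 2 \left(-4\right)\right)\right) = \left(\left(-4 - 3\right) - 34\right) \left(- 4 \left(1 - 8\right)\right) = \left(-7 - 34\right) \left(\left(-4\right) \left(-7\right)\right) = \left(-41\right) 28 = -1148$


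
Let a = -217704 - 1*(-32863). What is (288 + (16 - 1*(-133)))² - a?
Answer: 375810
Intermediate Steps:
a = -184841 (a = -217704 + 32863 = -184841)
(288 + (16 - 1*(-133)))² - a = (288 + (16 - 1*(-133)))² - 1*(-184841) = (288 + (16 + 133))² + 184841 = (288 + 149)² + 184841 = 437² + 184841 = 190969 + 184841 = 375810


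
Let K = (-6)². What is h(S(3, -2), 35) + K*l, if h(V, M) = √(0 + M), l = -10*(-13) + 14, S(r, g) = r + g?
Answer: 5184 + √35 ≈ 5189.9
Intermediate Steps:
S(r, g) = g + r
l = 144 (l = 130 + 14 = 144)
h(V, M) = √M
K = 36
h(S(3, -2), 35) + K*l = √35 + 36*144 = √35 + 5184 = 5184 + √35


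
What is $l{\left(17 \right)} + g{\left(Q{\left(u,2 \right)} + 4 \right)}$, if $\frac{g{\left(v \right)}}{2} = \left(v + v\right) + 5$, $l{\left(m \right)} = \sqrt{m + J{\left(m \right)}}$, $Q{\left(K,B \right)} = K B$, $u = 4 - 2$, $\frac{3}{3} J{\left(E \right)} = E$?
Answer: $42 + \sqrt{34} \approx 47.831$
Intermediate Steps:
$J{\left(E \right)} = E$
$u = 2$ ($u = 4 - 2 = 2$)
$Q{\left(K,B \right)} = B K$
$l{\left(m \right)} = \sqrt{2} \sqrt{m}$ ($l{\left(m \right)} = \sqrt{m + m} = \sqrt{2 m} = \sqrt{2} \sqrt{m}$)
$g{\left(v \right)} = 10 + 4 v$ ($g{\left(v \right)} = 2 \left(\left(v + v\right) + 5\right) = 2 \left(2 v + 5\right) = 2 \left(5 + 2 v\right) = 10 + 4 v$)
$l{\left(17 \right)} + g{\left(Q{\left(u,2 \right)} + 4 \right)} = \sqrt{2} \sqrt{17} + \left(10 + 4 \left(2 \cdot 2 + 4\right)\right) = \sqrt{34} + \left(10 + 4 \left(4 + 4\right)\right) = \sqrt{34} + \left(10 + 4 \cdot 8\right) = \sqrt{34} + \left(10 + 32\right) = \sqrt{34} + 42 = 42 + \sqrt{34}$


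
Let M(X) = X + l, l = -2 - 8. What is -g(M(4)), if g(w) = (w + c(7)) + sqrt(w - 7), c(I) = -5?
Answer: 11 - I*sqrt(13) ≈ 11.0 - 3.6056*I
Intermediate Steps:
l = -10
M(X) = -10 + X (M(X) = X - 10 = -10 + X)
g(w) = -5 + w + sqrt(-7 + w) (g(w) = (w - 5) + sqrt(w - 7) = (-5 + w) + sqrt(-7 + w) = -5 + w + sqrt(-7 + w))
-g(M(4)) = -(-5 + (-10 + 4) + sqrt(-7 + (-10 + 4))) = -(-5 - 6 + sqrt(-7 - 6)) = -(-5 - 6 + sqrt(-13)) = -(-5 - 6 + I*sqrt(13)) = -(-11 + I*sqrt(13)) = 11 - I*sqrt(13)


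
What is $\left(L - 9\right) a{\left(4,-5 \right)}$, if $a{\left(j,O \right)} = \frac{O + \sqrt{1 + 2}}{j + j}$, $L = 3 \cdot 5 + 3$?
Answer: $- \frac{45}{8} + \frac{9 \sqrt{3}}{8} \approx -3.6764$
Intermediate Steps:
$L = 18$ ($L = 15 + 3 = 18$)
$a{\left(j,O \right)} = \frac{O + \sqrt{3}}{2 j}$
$\left(L - 9\right) a{\left(4,-5 \right)} = \left(18 - 9\right) \frac{-5 + \sqrt{3}}{2 \cdot 4} = 9 \cdot \frac{1}{2} \cdot \frac{1}{4} \left(-5 + \sqrt{3}\right) = 9 \left(- \frac{5}{8} + \frac{\sqrt{3}}{8}\right) = - \frac{45}{8} + \frac{9 \sqrt{3}}{8}$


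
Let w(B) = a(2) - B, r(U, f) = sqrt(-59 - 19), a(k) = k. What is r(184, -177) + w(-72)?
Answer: 74 + I*sqrt(78) ≈ 74.0 + 8.8318*I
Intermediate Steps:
r(U, f) = I*sqrt(78) (r(U, f) = sqrt(-78) = I*sqrt(78))
w(B) = 2 - B
r(184, -177) + w(-72) = I*sqrt(78) + (2 - 1*(-72)) = I*sqrt(78) + (2 + 72) = I*sqrt(78) + 74 = 74 + I*sqrt(78)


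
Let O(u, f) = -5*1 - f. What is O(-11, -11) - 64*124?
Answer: -7930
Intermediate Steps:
O(u, f) = -5 - f
O(-11, -11) - 64*124 = (-5 - 1*(-11)) - 64*124 = (-5 + 11) - 7936 = 6 - 7936 = -7930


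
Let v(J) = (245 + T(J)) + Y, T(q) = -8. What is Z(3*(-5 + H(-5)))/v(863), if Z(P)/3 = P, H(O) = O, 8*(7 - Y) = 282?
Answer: -72/167 ≈ -0.43114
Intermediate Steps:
Y = -113/4 (Y = 7 - ⅛*282 = 7 - 141/4 = -113/4 ≈ -28.250)
v(J) = 835/4 (v(J) = (245 - 8) - 113/4 = 237 - 113/4 = 835/4)
Z(P) = 3*P
Z(3*(-5 + H(-5)))/v(863) = (3*(3*(-5 - 5)))/(835/4) = (3*(3*(-10)))*(4/835) = (3*(-30))*(4/835) = -90*4/835 = -72/167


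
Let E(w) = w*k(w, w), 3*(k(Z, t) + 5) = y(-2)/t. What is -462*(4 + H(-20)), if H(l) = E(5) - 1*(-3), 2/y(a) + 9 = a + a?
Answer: 108416/13 ≈ 8339.7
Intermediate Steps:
y(a) = 2/(-9 + 2*a) (y(a) = 2/(-9 + (a + a)) = 2/(-9 + 2*a))
k(Z, t) = -5 - 2/(39*t) (k(Z, t) = -5 + ((2/(-9 + 2*(-2)))/t)/3 = -5 + ((2/(-9 - 4))/t)/3 = -5 + ((2/(-13))/t)/3 = -5 + ((2*(-1/13))/t)/3 = -5 + (-2/(13*t))/3 = -5 - 2/(39*t))
E(w) = w*(-5 - 2/(39*w))
H(l) = -860/39 (H(l) = (-2/39 - 5*5) - 1*(-3) = (-2/39 - 25) + 3 = -977/39 + 3 = -860/39)
-462*(4 + H(-20)) = -462*(4 - 860/39) = -462*(-704/39) = 108416/13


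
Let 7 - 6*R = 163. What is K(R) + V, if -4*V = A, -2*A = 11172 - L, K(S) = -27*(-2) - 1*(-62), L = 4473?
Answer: 7627/8 ≈ 953.38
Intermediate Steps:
R = -26 (R = 7/6 - ⅙*163 = 7/6 - 163/6 = -26)
K(S) = 116 (K(S) = 54 + 62 = 116)
A = -6699/2 (A = -(11172 - 1*4473)/2 = -(11172 - 4473)/2 = -½*6699 = -6699/2 ≈ -3349.5)
V = 6699/8 (V = -¼*(-6699/2) = 6699/8 ≈ 837.38)
K(R) + V = 116 + 6699/8 = 7627/8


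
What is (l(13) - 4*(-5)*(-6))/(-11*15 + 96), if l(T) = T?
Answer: 107/69 ≈ 1.5507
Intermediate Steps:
(l(13) - 4*(-5)*(-6))/(-11*15 + 96) = (13 - 4*(-5)*(-6))/(-11*15 + 96) = (13 + 20*(-6))/(-165 + 96) = (13 - 120)/(-69) = -107*(-1/69) = 107/69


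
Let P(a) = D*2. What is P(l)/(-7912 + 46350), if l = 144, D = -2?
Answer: -2/19219 ≈ -0.00010406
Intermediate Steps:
P(a) = -4 (P(a) = -2*2 = -4)
P(l)/(-7912 + 46350) = -4/(-7912 + 46350) = -4/38438 = -4*1/38438 = -2/19219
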